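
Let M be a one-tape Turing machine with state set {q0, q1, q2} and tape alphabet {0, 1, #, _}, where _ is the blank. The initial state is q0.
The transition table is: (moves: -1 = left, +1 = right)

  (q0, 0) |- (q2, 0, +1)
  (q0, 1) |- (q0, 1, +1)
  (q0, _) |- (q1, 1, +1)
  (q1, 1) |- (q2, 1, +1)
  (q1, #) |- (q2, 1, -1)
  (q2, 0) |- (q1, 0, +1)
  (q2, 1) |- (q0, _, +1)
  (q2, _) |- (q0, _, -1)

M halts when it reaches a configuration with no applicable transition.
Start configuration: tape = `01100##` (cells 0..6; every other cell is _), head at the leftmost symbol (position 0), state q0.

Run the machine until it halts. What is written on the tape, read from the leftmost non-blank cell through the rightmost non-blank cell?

state=q0 head=0 tape=[0]1100##   (q0,0)→(q2,0,+1)
state=q2 head=1 tape=0[1]100##   (q2,1)→(q0,_,+1)
state=q0 head=2 tape=0_[1]00##   (q0,1)→(q0,1,+1)
state=q0 head=3 tape=0_1[0]0##   (q0,0)→(q2,0,+1)
state=q2 head=4 tape=0_10[0]##   (q2,0)→(q1,0,+1)
state=q1 head=5 tape=0_100[#]#   (q1,#)→(q2,1,-1)
state=q2 head=4 tape=0_10[0]1#   (q2,0)→(q1,0,+1)
state=q1 head=5 tape=0_100[1]#   (q1,1)→(q2,1,+1)
state=q2 head=6 tape=0_1001[#]
The non-blank tape span at halt is 0_1001#.

0_1001#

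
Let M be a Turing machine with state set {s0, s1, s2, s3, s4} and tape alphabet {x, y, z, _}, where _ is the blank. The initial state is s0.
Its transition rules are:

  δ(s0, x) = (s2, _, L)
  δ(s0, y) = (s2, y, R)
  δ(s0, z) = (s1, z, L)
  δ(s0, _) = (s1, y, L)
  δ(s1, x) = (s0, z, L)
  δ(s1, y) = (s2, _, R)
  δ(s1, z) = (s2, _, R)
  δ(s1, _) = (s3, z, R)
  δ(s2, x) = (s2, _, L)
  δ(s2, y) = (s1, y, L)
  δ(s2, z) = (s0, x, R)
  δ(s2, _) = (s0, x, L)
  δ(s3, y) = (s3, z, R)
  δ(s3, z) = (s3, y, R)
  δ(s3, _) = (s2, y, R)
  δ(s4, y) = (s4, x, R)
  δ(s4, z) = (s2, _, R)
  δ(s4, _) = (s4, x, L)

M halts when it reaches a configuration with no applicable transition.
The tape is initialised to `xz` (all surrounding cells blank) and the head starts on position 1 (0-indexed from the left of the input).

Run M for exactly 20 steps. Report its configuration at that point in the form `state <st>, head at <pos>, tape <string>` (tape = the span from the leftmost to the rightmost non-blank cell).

s0 | __x[z]___   read z → write z, move L, go to s1
s1 | __[x]z___   read x → write z, move L, go to s0
s0 | _[_]zz___   read _ → write y, move L, go to s1
s1 | [_]yzz___   read _ → write z, move R, go to s3
s3 | z[y]zz___   read y → write z, move R, go to s3
s3 | zz[z]z___   read z → write y, move R, go to s3
s3 | zzy[z]___   read z → write y, move R, go to s3
s3 | zzyy[_]__   read _ → write y, move R, go to s2
s2 | zzyyy[_]_   read _ → write x, move L, go to s0
s0 | zzyy[y]x_   read y → write y, move R, go to s2
s2 | zzyyy[x]_   read x → write _, move L, go to s2
s2 | zzyy[y]__   read y → write y, move L, go to s1
s1 | zzy[y]y__   read y → write _, move R, go to s2
s2 | zzy_[y]__   read y → write y, move L, go to s1
s1 | zzy[_]y__   read _ → write z, move R, go to s3
s3 | zzyz[y]__   read y → write z, move R, go to s3
s3 | zzyzz[_]_   read _ → write y, move R, go to s2
s2 | zzyzzy[_]   read _ → write x, move L, go to s0
s0 | zzyzz[y]x   read y → write y, move R, go to s2
s2 | zzyzzy[x]   read x → write _, move L, go to s2
s2 | zzyzz[y]_
After 20 steps: state s2, head at 3, tape zzyzzy.

state s2, head at 3, tape zzyzzy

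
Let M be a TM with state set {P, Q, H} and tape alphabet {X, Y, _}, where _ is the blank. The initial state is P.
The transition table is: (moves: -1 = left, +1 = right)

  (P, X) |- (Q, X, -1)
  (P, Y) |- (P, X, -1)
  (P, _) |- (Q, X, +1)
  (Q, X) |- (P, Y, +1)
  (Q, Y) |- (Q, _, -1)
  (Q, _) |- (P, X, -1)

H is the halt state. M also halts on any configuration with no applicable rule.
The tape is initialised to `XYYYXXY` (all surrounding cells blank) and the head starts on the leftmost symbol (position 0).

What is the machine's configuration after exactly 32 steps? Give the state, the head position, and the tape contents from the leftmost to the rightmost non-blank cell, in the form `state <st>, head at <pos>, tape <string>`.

state Q, head at -2, tape XYY_XXXYXXY

state=P head=0 tape=____[X]YYYXXY   (P,X)→(Q,X,-1)
state=Q head=-1 tape=___[_]XYYYXXY   (Q,_)→(P,X,-1)
state=P head=-2 tape=__[_]XXYYYXXY   (P,_)→(Q,X,+1)
state=Q head=-1 tape=__X[X]XYYYXXY   (Q,X)→(P,Y,+1)
state=P head=0 tape=__XY[X]YYYXXY   (P,X)→(Q,X,-1)
state=Q head=-1 tape=__X[Y]XYYYXXY   (Q,Y)→(Q,_,-1)
state=Q head=-2 tape=__[X]_XYYYXXY   (Q,X)→(P,Y,+1)
state=P head=-1 tape=__Y[_]XYYYXXY   (P,_)→(Q,X,+1)
state=Q head=0 tape=__YX[X]YYYXXY   (Q,X)→(P,Y,+1)
state=P head=1 tape=__YXY[Y]YYXXY   (P,Y)→(P,X,-1)
state=P head=0 tape=__YX[Y]XYYXXY   (P,Y)→(P,X,-1)
state=P head=-1 tape=__Y[X]XXYYXXY   (P,X)→(Q,X,-1)
state=Q head=-2 tape=__[Y]XXXYYXXY   (Q,Y)→(Q,_,-1)
state=Q head=-3 tape=_[_]_XXXYYXXY   (Q,_)→(P,X,-1)
state=P head=-4 tape=[_]X_XXXYYXXY   (P,_)→(Q,X,+1)
state=Q head=-3 tape=X[X]_XXXYYXXY   (Q,X)→(P,Y,+1)
state=P head=-2 tape=XY[_]XXXYYXXY   (P,_)→(Q,X,+1)
state=Q head=-1 tape=XYX[X]XXYYXXY   (Q,X)→(P,Y,+1)
state=P head=0 tape=XYXY[X]XYYXXY   (P,X)→(Q,X,-1)
state=Q head=-1 tape=XYX[Y]XXYYXXY   (Q,Y)→(Q,_,-1)
state=Q head=-2 tape=XY[X]_XXYYXXY   (Q,X)→(P,Y,+1)
state=P head=-1 tape=XYY[_]XXYYXXY   (P,_)→(Q,X,+1)
state=Q head=0 tape=XYYX[X]XYYXXY   (Q,X)→(P,Y,+1)
state=P head=1 tape=XYYXY[X]YYXXY   (P,X)→(Q,X,-1)
state=Q head=0 tape=XYYX[Y]XYYXXY   (Q,Y)→(Q,_,-1)
state=Q head=-1 tape=XYY[X]_XYYXXY   (Q,X)→(P,Y,+1)
state=P head=0 tape=XYYY[_]XYYXXY   (P,_)→(Q,X,+1)
state=Q head=1 tape=XYYYX[X]YYXXY   (Q,X)→(P,Y,+1)
state=P head=2 tape=XYYYXY[Y]YXXY   (P,Y)→(P,X,-1)
state=P head=1 tape=XYYYX[Y]XYXXY   (P,Y)→(P,X,-1)
state=P head=0 tape=XYYY[X]XXYXXY   (P,X)→(Q,X,-1)
state=Q head=-1 tape=XYY[Y]XXXYXXY   (Q,Y)→(Q,_,-1)
state=Q head=-2 tape=XY[Y]_XXXYXXY
After 32 steps: state Q, head at -2, tape XYY_XXXYXXY.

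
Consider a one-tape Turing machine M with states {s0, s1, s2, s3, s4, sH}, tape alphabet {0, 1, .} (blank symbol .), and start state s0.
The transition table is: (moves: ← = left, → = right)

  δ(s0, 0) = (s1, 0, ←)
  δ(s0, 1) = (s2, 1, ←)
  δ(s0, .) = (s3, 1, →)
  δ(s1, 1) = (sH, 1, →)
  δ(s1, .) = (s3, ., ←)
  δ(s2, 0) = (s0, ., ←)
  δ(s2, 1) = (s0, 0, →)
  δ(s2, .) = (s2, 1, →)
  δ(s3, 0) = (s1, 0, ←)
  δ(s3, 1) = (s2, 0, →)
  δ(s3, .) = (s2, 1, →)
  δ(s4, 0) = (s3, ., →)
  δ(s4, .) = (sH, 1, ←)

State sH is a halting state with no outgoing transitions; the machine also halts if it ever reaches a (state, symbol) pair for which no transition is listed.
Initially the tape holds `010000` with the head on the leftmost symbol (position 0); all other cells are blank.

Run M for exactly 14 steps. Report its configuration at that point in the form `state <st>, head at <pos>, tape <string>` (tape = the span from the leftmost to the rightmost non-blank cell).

state s2, head at 2, tape 110100000

s0 | ...[0]10000   read 0 → write 0, move ←, go to s1
s1 | ..[.]010000   read . → write ., move ←, go to s3
s3 | .[.].010000   read . → write 1, move →, go to s2
s2 | .1[.]010000   read . → write 1, move →, go to s2
s2 | .11[0]10000   read 0 → write ., move ←, go to s0
s0 | .1[1].10000   read 1 → write 1, move ←, go to s2
s2 | .[1]1.10000   read 1 → write 0, move →, go to s0
s0 | .0[1].10000   read 1 → write 1, move ←, go to s2
s2 | .[0]1.10000   read 0 → write ., move ←, go to s0
s0 | [.].1.10000   read . → write 1, move →, go to s3
s3 | 1[.]1.10000   read . → write 1, move →, go to s2
s2 | 11[1].10000   read 1 → write 0, move →, go to s0
s0 | 110[.]10000   read . → write 1, move →, go to s3
s3 | 1101[1]0000   read 1 → write 0, move →, go to s2
s2 | 11010[0]000
After 14 steps: state s2, head at 2, tape 110100000.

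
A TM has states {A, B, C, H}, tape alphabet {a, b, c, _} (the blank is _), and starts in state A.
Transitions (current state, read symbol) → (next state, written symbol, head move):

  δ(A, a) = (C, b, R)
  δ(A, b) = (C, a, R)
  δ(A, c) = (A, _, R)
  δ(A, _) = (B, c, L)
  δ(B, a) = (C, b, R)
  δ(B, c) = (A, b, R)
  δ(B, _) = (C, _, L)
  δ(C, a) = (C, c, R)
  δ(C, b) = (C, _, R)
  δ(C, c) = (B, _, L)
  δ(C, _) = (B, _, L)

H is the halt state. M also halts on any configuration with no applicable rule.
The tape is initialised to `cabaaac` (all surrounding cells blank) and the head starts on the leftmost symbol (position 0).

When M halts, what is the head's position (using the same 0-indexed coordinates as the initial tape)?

state=A head=0 tape=[c]abaaac   (A,c)→(A,_,R)
state=A head=1 tape=_[a]baaac   (A,a)→(C,b,R)
state=C head=2 tape=_b[b]aaac   (C,b)→(C,_,R)
state=C head=3 tape=_b_[a]aac   (C,a)→(C,c,R)
state=C head=4 tape=_b_c[a]ac   (C,a)→(C,c,R)
state=C head=5 tape=_b_cc[a]c   (C,a)→(C,c,R)
state=C head=6 tape=_b_ccc[c]   (C,c)→(B,_,L)
state=B head=5 tape=_b_cc[c]_   (B,c)→(A,b,R)
state=A head=6 tape=_b_ccb[_]   (A,_)→(B,c,L)
state=B head=5 tape=_b_cc[b]c
At halt the head is at cell 5.

5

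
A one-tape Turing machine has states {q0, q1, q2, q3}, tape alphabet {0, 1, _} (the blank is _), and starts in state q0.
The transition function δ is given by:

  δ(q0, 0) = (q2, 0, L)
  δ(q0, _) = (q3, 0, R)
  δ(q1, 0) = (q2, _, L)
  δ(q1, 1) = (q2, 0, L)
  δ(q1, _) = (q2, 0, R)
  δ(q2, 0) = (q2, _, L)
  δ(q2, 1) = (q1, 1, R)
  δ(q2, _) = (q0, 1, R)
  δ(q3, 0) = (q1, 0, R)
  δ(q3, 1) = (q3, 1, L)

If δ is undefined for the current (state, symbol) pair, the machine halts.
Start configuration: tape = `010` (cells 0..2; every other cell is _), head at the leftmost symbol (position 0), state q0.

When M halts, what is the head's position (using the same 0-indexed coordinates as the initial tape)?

5

state=q0 head=0 tape=_[0]10___   (q0,0)→(q2,0,L)
state=q2 head=-1 tape=[_]010___   (q2,_)→(q0,1,R)
state=q0 head=0 tape=1[0]10___   (q0,0)→(q2,0,L)
state=q2 head=-1 tape=[1]010___   (q2,1)→(q1,1,R)
state=q1 head=0 tape=1[0]10___   (q1,0)→(q2,_,L)
state=q2 head=-1 tape=[1]_10___   (q2,1)→(q1,1,R)
state=q1 head=0 tape=1[_]10___   (q1,_)→(q2,0,R)
state=q2 head=1 tape=10[1]0___   (q2,1)→(q1,1,R)
state=q1 head=2 tape=101[0]___   (q1,0)→(q2,_,L)
state=q2 head=1 tape=10[1]____   (q2,1)→(q1,1,R)
state=q1 head=2 tape=101[_]___   (q1,_)→(q2,0,R)
state=q2 head=3 tape=1010[_]__   (q2,_)→(q0,1,R)
state=q0 head=4 tape=10101[_]_   (q0,_)→(q3,0,R)
state=q3 head=5 tape=101010[_]
At halt the head is at cell 5.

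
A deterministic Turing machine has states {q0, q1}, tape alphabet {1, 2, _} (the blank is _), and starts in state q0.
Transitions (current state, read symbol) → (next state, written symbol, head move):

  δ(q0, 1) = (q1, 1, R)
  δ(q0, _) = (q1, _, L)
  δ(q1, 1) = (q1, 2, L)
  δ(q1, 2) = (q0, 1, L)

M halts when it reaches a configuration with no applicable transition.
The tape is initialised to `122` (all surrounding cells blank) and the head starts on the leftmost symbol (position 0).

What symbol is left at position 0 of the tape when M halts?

2

q0 | _[1]22   read 1 → write 1, move R, go to q1
q1 | _1[2]2   read 2 → write 1, move L, go to q0
q0 | _[1]12   read 1 → write 1, move R, go to q1
q1 | _1[1]2   read 1 → write 2, move L, go to q1
q1 | _[1]22   read 1 → write 2, move L, go to q1
q1 | [_]222
Cell 0 holds 2 when M halts.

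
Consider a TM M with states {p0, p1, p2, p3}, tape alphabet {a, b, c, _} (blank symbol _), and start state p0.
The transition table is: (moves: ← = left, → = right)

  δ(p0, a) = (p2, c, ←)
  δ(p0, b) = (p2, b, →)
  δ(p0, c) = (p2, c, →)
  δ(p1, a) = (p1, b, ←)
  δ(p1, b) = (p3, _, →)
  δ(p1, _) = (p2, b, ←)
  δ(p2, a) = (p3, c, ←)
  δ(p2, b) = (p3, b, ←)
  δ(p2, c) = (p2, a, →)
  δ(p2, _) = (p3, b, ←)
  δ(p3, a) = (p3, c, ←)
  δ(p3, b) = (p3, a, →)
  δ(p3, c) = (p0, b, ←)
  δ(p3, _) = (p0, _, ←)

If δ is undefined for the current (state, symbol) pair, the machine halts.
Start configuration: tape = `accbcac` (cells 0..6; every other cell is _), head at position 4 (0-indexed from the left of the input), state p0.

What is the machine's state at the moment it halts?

p0 | ___accb[c]ac   read c → write c, move →, go to p2
p2 | ___accbc[a]c   read a → write c, move ←, go to p3
p3 | ___accb[c]cc   read c → write b, move ←, go to p0
p0 | ___acc[b]bcc   read b → write b, move →, go to p2
p2 | ___accb[b]cc   read b → write b, move ←, go to p3
p3 | ___acc[b]bcc   read b → write a, move →, go to p3
p3 | ___acca[b]cc   read b → write a, move →, go to p3
p3 | ___accaa[c]c   read c → write b, move ←, go to p0
p0 | ___acca[a]bc   read a → write c, move ←, go to p2
p2 | ___acc[a]cbc   read a → write c, move ←, go to p3
p3 | ___ac[c]ccbc   read c → write b, move ←, go to p0
p0 | ___a[c]bccbc   read c → write c, move →, go to p2
p2 | ___ac[b]ccbc   read b → write b, move ←, go to p3
p3 | ___a[c]bccbc   read c → write b, move ←, go to p0
p0 | ___[a]bbccbc   read a → write c, move ←, go to p2
p2 | __[_]cbbccbc   read _ → write b, move ←, go to p3
p3 | _[_]bcbbccbc   read _ → write _, move ←, go to p0
p0 | [_]_bcbbccbc
No transition is defined for (p0, _); M halts in state p0.

p0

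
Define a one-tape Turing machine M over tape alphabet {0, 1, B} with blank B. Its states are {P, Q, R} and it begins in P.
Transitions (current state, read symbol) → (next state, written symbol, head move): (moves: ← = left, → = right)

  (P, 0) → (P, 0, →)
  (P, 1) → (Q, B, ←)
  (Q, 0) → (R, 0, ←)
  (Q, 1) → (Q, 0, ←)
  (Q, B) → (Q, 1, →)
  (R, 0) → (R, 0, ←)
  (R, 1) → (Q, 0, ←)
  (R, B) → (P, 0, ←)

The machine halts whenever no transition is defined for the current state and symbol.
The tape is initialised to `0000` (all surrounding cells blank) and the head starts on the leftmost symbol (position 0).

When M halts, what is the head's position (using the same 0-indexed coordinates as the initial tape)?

state=P head=0 tape=[0]000B   (P,0)→(P,0,→)
state=P head=1 tape=0[0]00B   (P,0)→(P,0,→)
state=P head=2 tape=00[0]0B   (P,0)→(P,0,→)
state=P head=3 tape=000[0]B   (P,0)→(P,0,→)
state=P head=4 tape=0000[B]
At halt the head is at cell 4.

4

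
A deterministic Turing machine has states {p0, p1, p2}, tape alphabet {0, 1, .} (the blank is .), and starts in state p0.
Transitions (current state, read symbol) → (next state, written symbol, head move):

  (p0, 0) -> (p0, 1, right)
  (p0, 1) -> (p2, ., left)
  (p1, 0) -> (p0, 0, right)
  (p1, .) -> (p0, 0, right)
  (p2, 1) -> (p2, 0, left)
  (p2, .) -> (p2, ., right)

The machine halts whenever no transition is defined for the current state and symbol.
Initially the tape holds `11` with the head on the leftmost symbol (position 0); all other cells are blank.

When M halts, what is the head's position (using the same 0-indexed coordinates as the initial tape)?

p0 | .[1]1   read 1 → write ., move left, go to p2
p2 | [.].1   read . → write ., move right, go to p2
p2 | .[.]1   read . → write ., move right, go to p2
p2 | ..[1]   read 1 → write 0, move left, go to p2
p2 | .[.]0   read . → write ., move right, go to p2
p2 | ..[0]
At halt the head is at cell 1.

1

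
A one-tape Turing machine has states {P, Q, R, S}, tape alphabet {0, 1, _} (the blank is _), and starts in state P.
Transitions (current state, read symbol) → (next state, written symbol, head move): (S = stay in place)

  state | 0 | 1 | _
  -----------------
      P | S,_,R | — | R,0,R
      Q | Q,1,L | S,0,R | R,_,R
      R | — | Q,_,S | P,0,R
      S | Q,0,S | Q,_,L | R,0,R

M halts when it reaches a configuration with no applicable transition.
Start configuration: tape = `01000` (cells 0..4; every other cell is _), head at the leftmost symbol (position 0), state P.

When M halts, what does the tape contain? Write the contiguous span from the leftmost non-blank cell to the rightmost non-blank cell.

0__0

state=P head=0 tape=[0]1000   (P,0)→(S,_,R)
state=S head=1 tape=_[1]000   (S,1)→(Q,_,L)
state=Q head=0 tape=[_]_000   (Q,_)→(R,_,R)
state=R head=1 tape=_[_]000   (R,_)→(P,0,R)
state=P head=2 tape=_0[0]00   (P,0)→(S,_,R)
state=S head=3 tape=_0_[0]0   (S,0)→(Q,0,S)
state=Q head=3 tape=_0_[0]0   (Q,0)→(Q,1,L)
state=Q head=2 tape=_0[_]10   (Q,_)→(R,_,R)
state=R head=3 tape=_0_[1]0   (R,1)→(Q,_,S)
state=Q head=3 tape=_0_[_]0   (Q,_)→(R,_,R)
state=R head=4 tape=_0__[0]
The non-blank tape span at halt is 0__0.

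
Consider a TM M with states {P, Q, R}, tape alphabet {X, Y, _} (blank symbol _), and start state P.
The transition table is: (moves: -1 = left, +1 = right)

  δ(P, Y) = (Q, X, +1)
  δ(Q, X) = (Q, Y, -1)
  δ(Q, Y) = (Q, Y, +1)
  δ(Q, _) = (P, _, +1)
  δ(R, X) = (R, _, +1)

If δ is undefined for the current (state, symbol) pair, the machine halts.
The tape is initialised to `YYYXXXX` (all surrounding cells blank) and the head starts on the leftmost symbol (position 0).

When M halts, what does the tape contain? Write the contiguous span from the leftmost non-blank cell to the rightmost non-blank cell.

P | [Y]YYXXXX__   read Y → write X, move +1, go to Q
Q | X[Y]YXXXX__   read Y → write Y, move +1, go to Q
Q | XY[Y]XXXX__   read Y → write Y, move +1, go to Q
Q | XYY[X]XXX__   read X → write Y, move -1, go to Q
Q | XY[Y]YXXX__   read Y → write Y, move +1, go to Q
Q | XYY[Y]XXX__   read Y → write Y, move +1, go to Q
Q | XYYY[X]XX__   read X → write Y, move -1, go to Q
Q | XYY[Y]YXX__   read Y → write Y, move +1, go to Q
Q | XYYY[Y]XX__   read Y → write Y, move +1, go to Q
Q | XYYYY[X]X__   read X → write Y, move -1, go to Q
Q | XYYY[Y]YX__   read Y → write Y, move +1, go to Q
Q | XYYYY[Y]X__   read Y → write Y, move +1, go to Q
Q | XYYYYY[X]__   read X → write Y, move -1, go to Q
Q | XYYYY[Y]Y__   read Y → write Y, move +1, go to Q
Q | XYYYYY[Y]__   read Y → write Y, move +1, go to Q
Q | XYYYYYY[_]_   read _ → write _, move +1, go to P
P | XYYYYYY_[_]
The non-blank tape span at halt is XYYYYYY.

XYYYYYY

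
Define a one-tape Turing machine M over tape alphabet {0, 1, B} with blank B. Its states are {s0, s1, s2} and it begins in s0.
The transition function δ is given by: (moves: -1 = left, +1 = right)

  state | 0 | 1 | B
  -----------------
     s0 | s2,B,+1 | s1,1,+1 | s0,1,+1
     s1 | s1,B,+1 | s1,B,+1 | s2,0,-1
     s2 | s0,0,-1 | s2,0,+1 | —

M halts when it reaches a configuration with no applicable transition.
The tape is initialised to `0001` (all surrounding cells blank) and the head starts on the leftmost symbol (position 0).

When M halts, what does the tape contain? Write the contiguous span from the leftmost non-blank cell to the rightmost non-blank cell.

11B0

state=s0 head=0 tape=[0]001B   (s0,0)→(s2,B,+1)
state=s2 head=1 tape=B[0]01B   (s2,0)→(s0,0,-1)
state=s0 head=0 tape=[B]001B   (s0,B)→(s0,1,+1)
state=s0 head=1 tape=1[0]01B   (s0,0)→(s2,B,+1)
state=s2 head=2 tape=1B[0]1B   (s2,0)→(s0,0,-1)
state=s0 head=1 tape=1[B]01B   (s0,B)→(s0,1,+1)
state=s0 head=2 tape=11[0]1B   (s0,0)→(s2,B,+1)
state=s2 head=3 tape=11B[1]B   (s2,1)→(s2,0,+1)
state=s2 head=4 tape=11B0[B]
The non-blank tape span at halt is 11B0.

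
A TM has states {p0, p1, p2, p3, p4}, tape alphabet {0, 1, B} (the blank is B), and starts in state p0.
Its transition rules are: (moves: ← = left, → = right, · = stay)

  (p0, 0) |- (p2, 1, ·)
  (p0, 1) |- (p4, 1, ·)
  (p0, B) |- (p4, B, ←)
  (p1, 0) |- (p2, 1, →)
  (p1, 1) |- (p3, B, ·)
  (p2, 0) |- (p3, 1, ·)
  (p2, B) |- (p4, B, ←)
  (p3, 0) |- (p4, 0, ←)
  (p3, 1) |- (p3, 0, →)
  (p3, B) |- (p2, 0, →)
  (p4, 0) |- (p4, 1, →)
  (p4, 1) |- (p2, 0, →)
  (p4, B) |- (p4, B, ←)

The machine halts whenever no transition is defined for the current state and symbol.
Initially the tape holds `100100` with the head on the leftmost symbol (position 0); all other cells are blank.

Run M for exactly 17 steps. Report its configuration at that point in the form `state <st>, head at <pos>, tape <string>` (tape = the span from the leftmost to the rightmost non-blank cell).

p0 | [1]00100B   read 1 → write 1, move ·, go to p4
p4 | [1]00100B   read 1 → write 0, move →, go to p2
p2 | 0[0]0100B   read 0 → write 1, move ·, go to p3
p3 | 0[1]0100B   read 1 → write 0, move →, go to p3
p3 | 00[0]100B   read 0 → write 0, move ←, go to p4
p4 | 0[0]0100B   read 0 → write 1, move →, go to p4
p4 | 01[0]100B   read 0 → write 1, move →, go to p4
p4 | 011[1]00B   read 1 → write 0, move →, go to p2
p2 | 0110[0]0B   read 0 → write 1, move ·, go to p3
p3 | 0110[1]0B   read 1 → write 0, move →, go to p3
p3 | 01100[0]B   read 0 → write 0, move ←, go to p4
p4 | 0110[0]0B   read 0 → write 1, move →, go to p4
p4 | 01101[0]B   read 0 → write 1, move →, go to p4
p4 | 011011[B]   read B → write B, move ←, go to p4
p4 | 01101[1]B   read 1 → write 0, move →, go to p2
p2 | 011010[B]   read B → write B, move ←, go to p4
p4 | 01101[0]B   read 0 → write 1, move →, go to p4
p4 | 011011[B]
After 17 steps: state p4, head at 6, tape 011011.

state p4, head at 6, tape 011011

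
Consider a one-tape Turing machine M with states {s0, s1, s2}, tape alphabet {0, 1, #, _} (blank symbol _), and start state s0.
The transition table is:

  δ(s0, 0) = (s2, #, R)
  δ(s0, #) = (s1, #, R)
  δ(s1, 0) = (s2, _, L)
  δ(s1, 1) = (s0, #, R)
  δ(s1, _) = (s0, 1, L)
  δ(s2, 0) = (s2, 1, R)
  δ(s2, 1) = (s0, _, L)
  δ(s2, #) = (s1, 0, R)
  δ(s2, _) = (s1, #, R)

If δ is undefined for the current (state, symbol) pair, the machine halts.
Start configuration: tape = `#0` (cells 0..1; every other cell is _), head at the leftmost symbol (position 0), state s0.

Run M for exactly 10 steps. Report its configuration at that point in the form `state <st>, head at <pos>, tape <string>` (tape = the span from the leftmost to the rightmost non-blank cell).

state s0, head at 2, tape ##

state=s0 head=0 tape=[#]0_   (s0,#)→(s1,#,R)
state=s1 head=1 tape=#[0]_   (s1,0)→(s2,_,L)
state=s2 head=0 tape=[#]__   (s2,#)→(s1,0,R)
state=s1 head=1 tape=0[_]_   (s1,_)→(s0,1,L)
state=s0 head=0 tape=[0]1_   (s0,0)→(s2,#,R)
state=s2 head=1 tape=#[1]_   (s2,1)→(s0,_,L)
state=s0 head=0 tape=[#]__   (s0,#)→(s1,#,R)
state=s1 head=1 tape=#[_]_   (s1,_)→(s0,1,L)
state=s0 head=0 tape=[#]1_   (s0,#)→(s1,#,R)
state=s1 head=1 tape=#[1]_   (s1,1)→(s0,#,R)
state=s0 head=2 tape=##[_]
After 10 steps: state s0, head at 2, tape ##.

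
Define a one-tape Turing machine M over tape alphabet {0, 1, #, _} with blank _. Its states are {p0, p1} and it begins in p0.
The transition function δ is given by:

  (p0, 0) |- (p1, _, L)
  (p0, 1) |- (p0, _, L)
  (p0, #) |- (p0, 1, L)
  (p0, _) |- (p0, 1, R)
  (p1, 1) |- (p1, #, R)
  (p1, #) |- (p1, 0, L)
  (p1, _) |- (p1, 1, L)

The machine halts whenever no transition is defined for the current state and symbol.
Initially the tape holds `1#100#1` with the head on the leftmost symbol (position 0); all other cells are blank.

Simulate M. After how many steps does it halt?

state=p0 head=0 tape=____[1]#100#1   (p0,1)→(p0,_,L)
state=p0 head=-1 tape=___[_]_#100#1   (p0,_)→(p0,1,R)
state=p0 head=0 tape=___1[_]#100#1   (p0,_)→(p0,1,R)
state=p0 head=1 tape=___11[#]100#1   (p0,#)→(p0,1,L)
state=p0 head=0 tape=___1[1]1100#1   (p0,1)→(p0,_,L)
state=p0 head=-1 tape=___[1]_1100#1   (p0,1)→(p0,_,L)
state=p0 head=-2 tape=__[_]__1100#1   (p0,_)→(p0,1,R)
state=p0 head=-1 tape=__1[_]_1100#1   (p0,_)→(p0,1,R)
state=p0 head=0 tape=__11[_]1100#1   (p0,_)→(p0,1,R)
state=p0 head=1 tape=__111[1]100#1   (p0,1)→(p0,_,L)
state=p0 head=0 tape=__11[1]_100#1   (p0,1)→(p0,_,L)
state=p0 head=-1 tape=__1[1]__100#1   (p0,1)→(p0,_,L)
state=p0 head=-2 tape=__[1]___100#1   (p0,1)→(p0,_,L)
state=p0 head=-3 tape=_[_]____100#1   (p0,_)→(p0,1,R)
state=p0 head=-2 tape=_1[_]___100#1   (p0,_)→(p0,1,R)
state=p0 head=-1 tape=_11[_]__100#1   (p0,_)→(p0,1,R)
state=p0 head=0 tape=_111[_]_100#1   (p0,_)→(p0,1,R)
state=p0 head=1 tape=_1111[_]100#1   (p0,_)→(p0,1,R)
state=p0 head=2 tape=_11111[1]00#1   (p0,1)→(p0,_,L)
state=p0 head=1 tape=_1111[1]_00#1   (p0,1)→(p0,_,L)
state=p0 head=0 tape=_111[1]__00#1   (p0,1)→(p0,_,L)
state=p0 head=-1 tape=_11[1]___00#1   (p0,1)→(p0,_,L)
state=p0 head=-2 tape=_1[1]____00#1   (p0,1)→(p0,_,L)
state=p0 head=-3 tape=_[1]_____00#1   (p0,1)→(p0,_,L)
state=p0 head=-4 tape=[_]______00#1   (p0,_)→(p0,1,R)
state=p0 head=-3 tape=1[_]_____00#1   (p0,_)→(p0,1,R)
state=p0 head=-2 tape=11[_]____00#1   (p0,_)→(p0,1,R)
state=p0 head=-1 tape=111[_]___00#1   (p0,_)→(p0,1,R)
state=p0 head=0 tape=1111[_]__00#1   (p0,_)→(p0,1,R)
state=p0 head=1 tape=11111[_]_00#1   (p0,_)→(p0,1,R)
state=p0 head=2 tape=111111[_]00#1   (p0,_)→(p0,1,R)
state=p0 head=3 tape=1111111[0]0#1   (p0,0)→(p1,_,L)
state=p1 head=2 tape=111111[1]_0#1   (p1,1)→(p1,#,R)
state=p1 head=3 tape=111111#[_]0#1   (p1,_)→(p1,1,L)
state=p1 head=2 tape=111111[#]10#1   (p1,#)→(p1,0,L)
state=p1 head=1 tape=11111[1]010#1   (p1,1)→(p1,#,R)
state=p1 head=2 tape=11111#[0]10#1
M halts after 36 transitions.

36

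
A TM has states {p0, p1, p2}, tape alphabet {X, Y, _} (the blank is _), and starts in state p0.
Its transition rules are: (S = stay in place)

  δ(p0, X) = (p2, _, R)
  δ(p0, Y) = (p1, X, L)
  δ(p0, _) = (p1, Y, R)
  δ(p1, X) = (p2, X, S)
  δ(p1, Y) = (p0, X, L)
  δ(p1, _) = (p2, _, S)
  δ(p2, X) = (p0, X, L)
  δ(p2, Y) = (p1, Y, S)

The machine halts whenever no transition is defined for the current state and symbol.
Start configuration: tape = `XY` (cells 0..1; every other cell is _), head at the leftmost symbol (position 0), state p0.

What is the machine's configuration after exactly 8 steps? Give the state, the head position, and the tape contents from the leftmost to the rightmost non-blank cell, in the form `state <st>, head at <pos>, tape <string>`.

state=p0 head=0 tape=_[X]Y   (p0,X)→(p2,_,R)
state=p2 head=1 tape=__[Y]   (p2,Y)→(p1,Y,S)
state=p1 head=1 tape=__[Y]   (p1,Y)→(p0,X,L)
state=p0 head=0 tape=_[_]X   (p0,_)→(p1,Y,R)
state=p1 head=1 tape=_Y[X]   (p1,X)→(p2,X,S)
state=p2 head=1 tape=_Y[X]   (p2,X)→(p0,X,L)
state=p0 head=0 tape=_[Y]X   (p0,Y)→(p1,X,L)
state=p1 head=-1 tape=[_]XX   (p1,_)→(p2,_,S)
state=p2 head=-1 tape=[_]XX
After 8 steps: state p2, head at -1, tape XX.

state p2, head at -1, tape XX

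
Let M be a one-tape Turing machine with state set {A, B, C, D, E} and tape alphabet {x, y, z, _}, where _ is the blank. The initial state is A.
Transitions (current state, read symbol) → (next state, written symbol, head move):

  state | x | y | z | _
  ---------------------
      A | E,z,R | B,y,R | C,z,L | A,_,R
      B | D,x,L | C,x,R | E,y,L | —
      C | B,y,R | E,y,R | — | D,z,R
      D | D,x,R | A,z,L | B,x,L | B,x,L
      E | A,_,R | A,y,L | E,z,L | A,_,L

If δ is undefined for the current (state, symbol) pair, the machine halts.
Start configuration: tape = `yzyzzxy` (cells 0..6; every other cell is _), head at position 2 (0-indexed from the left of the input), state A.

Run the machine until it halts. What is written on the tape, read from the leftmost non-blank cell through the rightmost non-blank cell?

yxyxzxy

A | _yz[y]zzxy   read y → write y, move R, go to B
B | _yzy[z]zxy   read z → write y, move L, go to E
E | _yz[y]yzxy   read y → write y, move L, go to A
A | _y[z]yyzxy   read z → write z, move L, go to C
C | _[y]zyyzxy   read y → write y, move R, go to E
E | _y[z]yyzxy   read z → write z, move L, go to E
E | _[y]zyyzxy   read y → write y, move L, go to A
A | [_]yzyyzxy   read _ → write _, move R, go to A
A | _[y]zyyzxy   read y → write y, move R, go to B
B | _y[z]yyzxy   read z → write y, move L, go to E
E | _[y]yyyzxy   read y → write y, move L, go to A
A | [_]yyyyzxy   read _ → write _, move R, go to A
A | _[y]yyyzxy   read y → write y, move R, go to B
B | _y[y]yyzxy   read y → write x, move R, go to C
C | _yx[y]yzxy   read y → write y, move R, go to E
E | _yxy[y]zxy   read y → write y, move L, go to A
A | _yx[y]yzxy   read y → write y, move R, go to B
B | _yxy[y]zxy   read y → write x, move R, go to C
C | _yxyx[z]xy
The non-blank tape span at halt is yxyxzxy.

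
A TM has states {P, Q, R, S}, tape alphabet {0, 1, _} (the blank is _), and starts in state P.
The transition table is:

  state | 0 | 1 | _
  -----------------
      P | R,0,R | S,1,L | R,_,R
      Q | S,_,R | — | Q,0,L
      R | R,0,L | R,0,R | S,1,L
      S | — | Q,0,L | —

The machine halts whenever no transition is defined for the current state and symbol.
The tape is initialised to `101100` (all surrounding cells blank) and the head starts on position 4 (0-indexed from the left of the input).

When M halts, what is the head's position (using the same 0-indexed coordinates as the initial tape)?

P | __1011[0]0   read 0 → write 0, move R, go to R
R | __10110[0]   read 0 → write 0, move L, go to R
R | __1011[0]0   read 0 → write 0, move L, go to R
R | __101[1]00   read 1 → write 0, move R, go to R
R | __1010[0]0   read 0 → write 0, move L, go to R
R | __101[0]00   read 0 → write 0, move L, go to R
R | __10[1]000   read 1 → write 0, move R, go to R
R | __100[0]00   read 0 → write 0, move L, go to R
R | __10[0]000   read 0 → write 0, move L, go to R
R | __1[0]0000   read 0 → write 0, move L, go to R
R | __[1]00000   read 1 → write 0, move R, go to R
R | __0[0]0000   read 0 → write 0, move L, go to R
R | __[0]00000   read 0 → write 0, move L, go to R
R | _[_]000000   read _ → write 1, move L, go to S
S | [_]1000000
At halt the head is at cell -2.

-2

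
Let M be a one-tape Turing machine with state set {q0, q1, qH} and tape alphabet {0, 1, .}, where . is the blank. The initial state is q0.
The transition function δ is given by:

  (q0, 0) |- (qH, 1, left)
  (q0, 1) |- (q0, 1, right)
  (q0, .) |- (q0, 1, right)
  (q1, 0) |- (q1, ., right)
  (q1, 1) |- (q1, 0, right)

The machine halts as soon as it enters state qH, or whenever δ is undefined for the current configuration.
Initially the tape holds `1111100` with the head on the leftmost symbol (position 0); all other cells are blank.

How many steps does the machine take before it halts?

q0 | [1]111100   read 1 → write 1, move right, go to q0
q0 | 1[1]11100   read 1 → write 1, move right, go to q0
q0 | 11[1]1100   read 1 → write 1, move right, go to q0
q0 | 111[1]100   read 1 → write 1, move right, go to q0
q0 | 1111[1]00   read 1 → write 1, move right, go to q0
q0 | 11111[0]0   read 0 → write 1, move left, go to qH
qH | 1111[1]10
M halts after 6 transitions.

6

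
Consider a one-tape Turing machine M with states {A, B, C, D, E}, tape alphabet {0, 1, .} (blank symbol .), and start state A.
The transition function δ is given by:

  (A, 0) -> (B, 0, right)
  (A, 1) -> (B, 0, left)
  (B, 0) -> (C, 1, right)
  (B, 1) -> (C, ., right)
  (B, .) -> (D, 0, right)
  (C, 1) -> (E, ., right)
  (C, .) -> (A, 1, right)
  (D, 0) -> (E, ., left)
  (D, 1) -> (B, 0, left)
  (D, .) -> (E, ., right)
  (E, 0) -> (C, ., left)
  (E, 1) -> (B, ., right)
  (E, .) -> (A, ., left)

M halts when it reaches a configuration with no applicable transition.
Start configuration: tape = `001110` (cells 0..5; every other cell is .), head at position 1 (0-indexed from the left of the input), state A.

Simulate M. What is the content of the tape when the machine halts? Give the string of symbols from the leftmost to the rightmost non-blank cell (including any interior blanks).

A | 0[0]1110..   read 0 → write 0, move right, go to B
B | 00[1]110..   read 1 → write ., move right, go to C
C | 00.[1]10..   read 1 → write ., move right, go to E
E | 00..[1]0..   read 1 → write ., move right, go to B
B | 00...[0]..   read 0 → write 1, move right, go to C
C | 00...1[.].   read . → write 1, move right, go to A
A | 00...11[.]
The non-blank tape span at halt is 00...11.

00...11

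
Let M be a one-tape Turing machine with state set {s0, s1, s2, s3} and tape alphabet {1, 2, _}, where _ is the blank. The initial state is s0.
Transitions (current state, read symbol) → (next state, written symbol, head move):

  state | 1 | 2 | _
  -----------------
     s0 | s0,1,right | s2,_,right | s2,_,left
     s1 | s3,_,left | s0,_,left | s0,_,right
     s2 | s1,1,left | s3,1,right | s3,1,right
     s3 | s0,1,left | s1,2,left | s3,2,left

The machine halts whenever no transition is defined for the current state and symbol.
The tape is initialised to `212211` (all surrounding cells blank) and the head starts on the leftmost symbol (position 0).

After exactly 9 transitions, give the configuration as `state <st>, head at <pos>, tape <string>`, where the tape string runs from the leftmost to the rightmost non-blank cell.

state s0, head at 5, tape 1_111

state=s0 head=0 tape=[2]12211   (s0,2)→(s2,_,right)
state=s2 head=1 tape=_[1]2211   (s2,1)→(s1,1,left)
state=s1 head=0 tape=[_]12211   (s1,_)→(s0,_,right)
state=s0 head=1 tape=_[1]2211   (s0,1)→(s0,1,right)
state=s0 head=2 tape=_1[2]211   (s0,2)→(s2,_,right)
state=s2 head=3 tape=_1_[2]11   (s2,2)→(s3,1,right)
state=s3 head=4 tape=_1_1[1]1   (s3,1)→(s0,1,left)
state=s0 head=3 tape=_1_[1]11   (s0,1)→(s0,1,right)
state=s0 head=4 tape=_1_1[1]1   (s0,1)→(s0,1,right)
state=s0 head=5 tape=_1_11[1]
After 9 steps: state s0, head at 5, tape 1_111.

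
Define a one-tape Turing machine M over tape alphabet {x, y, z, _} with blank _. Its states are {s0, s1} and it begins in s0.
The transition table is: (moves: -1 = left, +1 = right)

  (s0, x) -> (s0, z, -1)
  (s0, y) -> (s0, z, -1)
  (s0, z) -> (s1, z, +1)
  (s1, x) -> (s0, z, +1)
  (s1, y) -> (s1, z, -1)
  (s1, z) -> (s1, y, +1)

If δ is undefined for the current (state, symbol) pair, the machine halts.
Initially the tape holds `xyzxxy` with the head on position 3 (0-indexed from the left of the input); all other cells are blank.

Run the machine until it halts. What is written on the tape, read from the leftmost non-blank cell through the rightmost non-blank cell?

state=s0 head=3 tape=xyz[x]xy_   (s0,x)→(s0,z,-1)
state=s0 head=2 tape=xy[z]zxy_   (s0,z)→(s1,z,+1)
state=s1 head=3 tape=xyz[z]xy_   (s1,z)→(s1,y,+1)
state=s1 head=4 tape=xyzy[x]y_   (s1,x)→(s0,z,+1)
state=s0 head=5 tape=xyzyz[y]_   (s0,y)→(s0,z,-1)
state=s0 head=4 tape=xyzy[z]z_   (s0,z)→(s1,z,+1)
state=s1 head=5 tape=xyzyz[z]_   (s1,z)→(s1,y,+1)
state=s1 head=6 tape=xyzyzy[_]
The non-blank tape span at halt is xyzyzy.

xyzyzy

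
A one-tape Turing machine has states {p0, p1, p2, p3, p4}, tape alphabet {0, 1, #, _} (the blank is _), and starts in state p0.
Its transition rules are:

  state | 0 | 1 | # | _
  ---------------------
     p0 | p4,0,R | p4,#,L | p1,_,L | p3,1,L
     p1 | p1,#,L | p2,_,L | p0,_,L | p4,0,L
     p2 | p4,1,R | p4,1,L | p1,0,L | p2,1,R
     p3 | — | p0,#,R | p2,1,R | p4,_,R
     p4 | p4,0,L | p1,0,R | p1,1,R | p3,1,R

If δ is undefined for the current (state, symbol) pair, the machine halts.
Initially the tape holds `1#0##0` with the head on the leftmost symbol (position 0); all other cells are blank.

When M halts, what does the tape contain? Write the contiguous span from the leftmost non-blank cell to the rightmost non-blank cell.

state=p0 head=0 tape=__[1]#0##0   (p0,1)→(p4,#,L)
state=p4 head=-1 tape=_[_]##0##0   (p4,_)→(p3,1,R)
state=p3 head=0 tape=_1[#]#0##0   (p3,#)→(p2,1,R)
state=p2 head=1 tape=_11[#]0##0   (p2,#)→(p1,0,L)
state=p1 head=0 tape=_1[1]00##0   (p1,1)→(p2,_,L)
state=p2 head=-1 tape=_[1]_00##0   (p2,1)→(p4,1,L)
state=p4 head=-2 tape=[_]1_00##0   (p4,_)→(p3,1,R)
state=p3 head=-1 tape=1[1]_00##0   (p3,1)→(p0,#,R)
state=p0 head=0 tape=1#[_]00##0   (p0,_)→(p3,1,L)
state=p3 head=-1 tape=1[#]100##0   (p3,#)→(p2,1,R)
state=p2 head=0 tape=11[1]00##0   (p2,1)→(p4,1,L)
state=p4 head=-1 tape=1[1]100##0   (p4,1)→(p1,0,R)
state=p1 head=0 tape=10[1]00##0   (p1,1)→(p2,_,L)
state=p2 head=-1 tape=1[0]_00##0   (p2,0)→(p4,1,R)
state=p4 head=0 tape=11[_]00##0   (p4,_)→(p3,1,R)
state=p3 head=1 tape=111[0]0##0
The non-blank tape span at halt is 11100##0.

11100##0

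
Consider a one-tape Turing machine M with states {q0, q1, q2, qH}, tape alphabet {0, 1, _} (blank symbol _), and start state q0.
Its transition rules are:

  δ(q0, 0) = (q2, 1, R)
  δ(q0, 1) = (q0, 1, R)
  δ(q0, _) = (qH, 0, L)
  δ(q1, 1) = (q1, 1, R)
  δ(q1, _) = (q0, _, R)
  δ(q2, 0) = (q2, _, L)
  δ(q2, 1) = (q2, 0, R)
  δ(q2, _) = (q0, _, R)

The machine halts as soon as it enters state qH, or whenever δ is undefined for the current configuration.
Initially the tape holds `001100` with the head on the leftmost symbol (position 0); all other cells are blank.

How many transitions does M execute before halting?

q0 | [0]01100_   read 0 → write 1, move R, go to q2
q2 | 1[0]1100_   read 0 → write _, move L, go to q2
q2 | [1]_1100_   read 1 → write 0, move R, go to q2
q2 | 0[_]1100_   read _ → write _, move R, go to q0
q0 | 0_[1]100_   read 1 → write 1, move R, go to q0
q0 | 0_1[1]00_   read 1 → write 1, move R, go to q0
q0 | 0_11[0]0_   read 0 → write 1, move R, go to q2
q2 | 0_111[0]_   read 0 → write _, move L, go to q2
q2 | 0_11[1]__   read 1 → write 0, move R, go to q2
q2 | 0_110[_]_   read _ → write _, move R, go to q0
q0 | 0_110_[_]   read _ → write 0, move L, go to qH
qH | 0_110[_]0
M halts after 11 transitions.

11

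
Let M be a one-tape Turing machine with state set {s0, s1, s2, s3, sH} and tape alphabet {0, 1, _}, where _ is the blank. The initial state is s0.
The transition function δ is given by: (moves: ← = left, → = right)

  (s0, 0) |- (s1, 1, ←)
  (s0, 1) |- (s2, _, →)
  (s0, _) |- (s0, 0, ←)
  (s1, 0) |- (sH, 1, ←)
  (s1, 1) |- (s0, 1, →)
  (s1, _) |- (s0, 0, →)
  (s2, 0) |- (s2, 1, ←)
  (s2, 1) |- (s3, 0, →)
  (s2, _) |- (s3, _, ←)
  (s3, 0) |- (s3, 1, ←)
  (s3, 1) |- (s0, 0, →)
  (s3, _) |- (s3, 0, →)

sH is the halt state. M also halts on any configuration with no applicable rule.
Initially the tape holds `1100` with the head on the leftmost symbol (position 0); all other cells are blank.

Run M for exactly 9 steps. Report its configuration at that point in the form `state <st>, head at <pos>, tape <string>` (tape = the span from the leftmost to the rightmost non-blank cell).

s0 | [1]100   read 1 → write _, move →, go to s2
s2 | _[1]00   read 1 → write 0, move →, go to s3
s3 | _0[0]0   read 0 → write 1, move ←, go to s3
s3 | _[0]10   read 0 → write 1, move ←, go to s3
s3 | [_]110   read _ → write 0, move →, go to s3
s3 | 0[1]10   read 1 → write 0, move →, go to s0
s0 | 00[1]0   read 1 → write _, move →, go to s2
s2 | 00_[0]   read 0 → write 1, move ←, go to s2
s2 | 00[_]1   read _ → write _, move ←, go to s3
s3 | 0[0]_1
After 9 steps: state s3, head at 1, tape 00_1.

state s3, head at 1, tape 00_1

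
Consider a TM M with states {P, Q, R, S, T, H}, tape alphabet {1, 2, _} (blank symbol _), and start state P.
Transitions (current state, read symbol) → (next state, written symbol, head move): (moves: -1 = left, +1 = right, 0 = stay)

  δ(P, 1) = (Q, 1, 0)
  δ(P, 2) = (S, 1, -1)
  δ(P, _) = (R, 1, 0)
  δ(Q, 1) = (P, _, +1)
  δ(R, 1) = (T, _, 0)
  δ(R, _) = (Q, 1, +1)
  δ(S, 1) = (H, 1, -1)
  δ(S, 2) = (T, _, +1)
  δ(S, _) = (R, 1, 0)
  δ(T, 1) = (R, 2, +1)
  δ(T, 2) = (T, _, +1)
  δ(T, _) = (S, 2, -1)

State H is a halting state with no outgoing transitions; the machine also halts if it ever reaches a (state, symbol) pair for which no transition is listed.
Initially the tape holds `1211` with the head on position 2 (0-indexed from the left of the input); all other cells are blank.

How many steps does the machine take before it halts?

31

state=P head=2 tape=_12[1]1__   (P,1)→(Q,1,0)
state=Q head=2 tape=_12[1]1__   (Q,1)→(P,_,+1)
state=P head=3 tape=_12_[1]__   (P,1)→(Q,1,0)
state=Q head=3 tape=_12_[1]__   (Q,1)→(P,_,+1)
state=P head=4 tape=_12__[_]_   (P,_)→(R,1,0)
state=R head=4 tape=_12__[1]_   (R,1)→(T,_,0)
state=T head=4 tape=_12__[_]_   (T,_)→(S,2,-1)
state=S head=3 tape=_12_[_]2_   (S,_)→(R,1,0)
state=R head=3 tape=_12_[1]2_   (R,1)→(T,_,0)
state=T head=3 tape=_12_[_]2_   (T,_)→(S,2,-1)
state=S head=2 tape=_12[_]22_   (S,_)→(R,1,0)
state=R head=2 tape=_12[1]22_   (R,1)→(T,_,0)
state=T head=2 tape=_12[_]22_   (T,_)→(S,2,-1)
state=S head=1 tape=_1[2]222_   (S,2)→(T,_,+1)
state=T head=2 tape=_1_[2]22_   (T,2)→(T,_,+1)
state=T head=3 tape=_1__[2]2_   (T,2)→(T,_,+1)
state=T head=4 tape=_1___[2]_   (T,2)→(T,_,+1)
state=T head=5 tape=_1____[_]   (T,_)→(S,2,-1)
state=S head=4 tape=_1___[_]2   (S,_)→(R,1,0)
state=R head=4 tape=_1___[1]2   (R,1)→(T,_,0)
state=T head=4 tape=_1___[_]2   (T,_)→(S,2,-1)
state=S head=3 tape=_1__[_]22   (S,_)→(R,1,0)
state=R head=3 tape=_1__[1]22   (R,1)→(T,_,0)
state=T head=3 tape=_1__[_]22   (T,_)→(S,2,-1)
state=S head=2 tape=_1_[_]222   (S,_)→(R,1,0)
state=R head=2 tape=_1_[1]222   (R,1)→(T,_,0)
state=T head=2 tape=_1_[_]222   (T,_)→(S,2,-1)
state=S head=1 tape=_1[_]2222   (S,_)→(R,1,0)
state=R head=1 tape=_1[1]2222   (R,1)→(T,_,0)
state=T head=1 tape=_1[_]2222   (T,_)→(S,2,-1)
state=S head=0 tape=_[1]22222   (S,1)→(H,1,-1)
state=H head=-1 tape=[_]122222
M halts after 31 transitions.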